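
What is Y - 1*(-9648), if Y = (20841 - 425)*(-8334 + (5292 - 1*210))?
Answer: -66383184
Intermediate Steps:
Y = -66392832 (Y = 20416*(-8334 + (5292 - 210)) = 20416*(-8334 + 5082) = 20416*(-3252) = -66392832)
Y - 1*(-9648) = -66392832 - 1*(-9648) = -66392832 + 9648 = -66383184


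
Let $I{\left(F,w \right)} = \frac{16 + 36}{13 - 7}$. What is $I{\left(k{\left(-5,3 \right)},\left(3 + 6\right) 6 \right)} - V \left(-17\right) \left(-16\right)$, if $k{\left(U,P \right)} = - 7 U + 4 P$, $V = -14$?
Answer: $\frac{11450}{3} \approx 3816.7$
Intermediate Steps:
$I{\left(F,w \right)} = \frac{26}{3}$ ($I{\left(F,w \right)} = \frac{52}{6} = 52 \cdot \frac{1}{6} = \frac{26}{3}$)
$I{\left(k{\left(-5,3 \right)},\left(3 + 6\right) 6 \right)} - V \left(-17\right) \left(-16\right) = \frac{26}{3} - \left(-14\right) \left(-17\right) \left(-16\right) = \frac{26}{3} - 238 \left(-16\right) = \frac{26}{3} - -3808 = \frac{26}{3} + 3808 = \frac{11450}{3}$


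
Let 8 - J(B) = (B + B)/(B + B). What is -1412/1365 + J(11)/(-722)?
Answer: -1029019/985530 ≈ -1.0441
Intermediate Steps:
J(B) = 7 (J(B) = 8 - (B + B)/(B + B) = 8 - 2*B/(2*B) = 8 - 2*B*1/(2*B) = 8 - 1*1 = 8 - 1 = 7)
-1412/1365 + J(11)/(-722) = -1412/1365 + 7/(-722) = -1412*1/1365 + 7*(-1/722) = -1412/1365 - 7/722 = -1029019/985530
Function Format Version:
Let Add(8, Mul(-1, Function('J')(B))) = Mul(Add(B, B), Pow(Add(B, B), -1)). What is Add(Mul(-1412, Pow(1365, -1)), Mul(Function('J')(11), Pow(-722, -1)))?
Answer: Rational(-1029019, 985530) ≈ -1.0441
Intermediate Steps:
Function('J')(B) = 7 (Function('J')(B) = Add(8, Mul(-1, Mul(Add(B, B), Pow(Add(B, B), -1)))) = Add(8, Mul(-1, Mul(Mul(2, B), Pow(Mul(2, B), -1)))) = Add(8, Mul(-1, Mul(Mul(2, B), Mul(Rational(1, 2), Pow(B, -1))))) = Add(8, Mul(-1, 1)) = Add(8, -1) = 7)
Add(Mul(-1412, Pow(1365, -1)), Mul(Function('J')(11), Pow(-722, -1))) = Add(Mul(-1412, Pow(1365, -1)), Mul(7, Pow(-722, -1))) = Add(Mul(-1412, Rational(1, 1365)), Mul(7, Rational(-1, 722))) = Add(Rational(-1412, 1365), Rational(-7, 722)) = Rational(-1029019, 985530)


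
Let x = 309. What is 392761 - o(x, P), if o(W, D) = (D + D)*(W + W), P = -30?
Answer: 429841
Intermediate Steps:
o(W, D) = 4*D*W (o(W, D) = (2*D)*(2*W) = 4*D*W)
392761 - o(x, P) = 392761 - 4*(-30)*309 = 392761 - 1*(-37080) = 392761 + 37080 = 429841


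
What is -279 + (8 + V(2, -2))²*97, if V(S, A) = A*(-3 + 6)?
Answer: 109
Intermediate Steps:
V(S, A) = 3*A (V(S, A) = A*3 = 3*A)
-279 + (8 + V(2, -2))²*97 = -279 + (8 + 3*(-2))²*97 = -279 + (8 - 6)²*97 = -279 + 2²*97 = -279 + 4*97 = -279 + 388 = 109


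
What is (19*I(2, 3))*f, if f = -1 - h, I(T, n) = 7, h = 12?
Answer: -1729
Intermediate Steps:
f = -13 (f = -1 - 1*12 = -1 - 12 = -13)
(19*I(2, 3))*f = (19*7)*(-13) = 133*(-13) = -1729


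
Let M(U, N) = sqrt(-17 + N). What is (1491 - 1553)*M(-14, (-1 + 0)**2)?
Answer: -248*I ≈ -248.0*I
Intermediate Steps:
(1491 - 1553)*M(-14, (-1 + 0)**2) = (1491 - 1553)*sqrt(-17 + (-1 + 0)**2) = -62*sqrt(-17 + (-1)**2) = -62*sqrt(-17 + 1) = -248*I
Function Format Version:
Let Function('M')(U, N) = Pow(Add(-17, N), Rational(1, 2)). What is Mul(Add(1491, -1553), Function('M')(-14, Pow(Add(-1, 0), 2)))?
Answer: Mul(-248, I) ≈ Mul(-248.00, I)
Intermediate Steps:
Mul(Add(1491, -1553), Function('M')(-14, Pow(Add(-1, 0), 2))) = Mul(Add(1491, -1553), Pow(Add(-17, Pow(Add(-1, 0), 2)), Rational(1, 2))) = Mul(-62, Pow(Add(-17, Pow(-1, 2)), Rational(1, 2))) = Mul(-62, Pow(Add(-17, 1), Rational(1, 2))) = Mul(-62, Pow(-16, Rational(1, 2))) = Mul(-62, Mul(4, I)) = Mul(-248, I)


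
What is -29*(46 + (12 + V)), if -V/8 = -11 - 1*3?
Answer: -4930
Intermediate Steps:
V = 112 (V = -8*(-11 - 1*3) = -8*(-11 - 3) = -8*(-14) = 112)
-29*(46 + (12 + V)) = -29*(46 + (12 + 112)) = -29*(46 + 124) = -29*170 = -4930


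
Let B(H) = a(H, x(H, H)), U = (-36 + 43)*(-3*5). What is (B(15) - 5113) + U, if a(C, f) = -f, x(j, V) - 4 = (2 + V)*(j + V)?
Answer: -5732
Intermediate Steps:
x(j, V) = 4 + (2 + V)*(V + j) (x(j, V) = 4 + (2 + V)*(j + V) = 4 + (2 + V)*(V + j))
U = -105 (U = 7*(-15) = -105)
B(H) = -4 - 4*H - 2*H² (B(H) = -(4 + H² + 2*H + 2*H + H*H) = -(4 + H² + 2*H + 2*H + H²) = -(4 + 2*H² + 4*H) = -4 - 4*H - 2*H²)
(B(15) - 5113) + U = ((-4 - 4*15 - 2*15²) - 5113) - 105 = ((-4 - 60 - 2*225) - 5113) - 105 = ((-4 - 60 - 450) - 5113) - 105 = (-514 - 5113) - 105 = -5627 - 105 = -5732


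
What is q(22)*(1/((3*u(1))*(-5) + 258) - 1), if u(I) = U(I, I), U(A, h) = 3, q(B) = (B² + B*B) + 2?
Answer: -205640/213 ≈ -965.45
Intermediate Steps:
q(B) = 2 + 2*B² (q(B) = (B² + B²) + 2 = 2*B² + 2 = 2 + 2*B²)
u(I) = 3
q(22)*(1/((3*u(1))*(-5) + 258) - 1) = (2 + 2*22²)*(1/((3*3)*(-5) + 258) - 1) = (2 + 2*484)*(1/(9*(-5) + 258) - 1) = (2 + 968)*(1/(-45 + 258) - 1) = 970*(1/213 - 1) = 970*(-212/213) = -205640/213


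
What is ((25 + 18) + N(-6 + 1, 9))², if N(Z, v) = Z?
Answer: 1444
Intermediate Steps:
((25 + 18) + N(-6 + 1, 9))² = ((25 + 18) + (-6 + 1))² = (43 - 5)² = 38² = 1444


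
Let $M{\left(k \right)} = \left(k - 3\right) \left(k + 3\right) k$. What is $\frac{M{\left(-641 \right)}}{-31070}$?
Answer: $\frac{131684476}{15535} \approx 8476.6$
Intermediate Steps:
$M{\left(k \right)} = k \left(-3 + k\right) \left(3 + k\right)$ ($M{\left(k \right)} = \left(-3 + k\right) \left(3 + k\right) k = k \left(-3 + k\right) \left(3 + k\right)$)
$\frac{M{\left(-641 \right)}}{-31070} = \frac{\left(-641\right) \left(-9 + \left(-641\right)^{2}\right)}{-31070} = - 641 \left(-9 + 410881\right) \left(- \frac{1}{31070}\right) = \left(-641\right) 410872 \left(- \frac{1}{31070}\right) = \left(-263368952\right) \left(- \frac{1}{31070}\right) = \frac{131684476}{15535}$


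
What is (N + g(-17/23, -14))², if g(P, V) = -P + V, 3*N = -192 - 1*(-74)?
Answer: 13169641/4761 ≈ 2766.1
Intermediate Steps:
N = -118/3 (N = (-192 - 1*(-74))/3 = (-192 + 74)/3 = (⅓)*(-118) = -118/3 ≈ -39.333)
g(P, V) = V - P
(N + g(-17/23, -14))² = (-118/3 + (-14 - (-17)/23))² = (-118/3 + (-14 - 1*(-17/23)))² = (-118/3 + (-14 + 17/23))² = (-118/3 - 305/23)² = (-3629/69)² = 13169641/4761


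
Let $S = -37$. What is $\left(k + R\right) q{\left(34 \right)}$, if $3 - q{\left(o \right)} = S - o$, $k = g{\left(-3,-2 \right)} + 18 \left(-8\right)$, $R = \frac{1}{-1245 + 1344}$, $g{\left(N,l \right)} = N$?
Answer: $- \frac{1076848}{99} \approx -10877.0$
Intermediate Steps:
$R = \frac{1}{99} \approx 0.010101$
$k = -147$ ($k = -3 + 18 \left(-8\right) = -3 - 144 = -147$)
$q{\left(o \right)} = 40 + o$ ($q{\left(o \right)} = 3 - \left(-37 - o\right) = 3 + \left(37 + o\right) = 40 + o$)
$\left(k + R\right) q{\left(34 \right)} = \left(-147 + \frac{1}{99}\right) \left(40 + 34\right) = \left(- \frac{14552}{99}\right) 74 = - \frac{1076848}{99}$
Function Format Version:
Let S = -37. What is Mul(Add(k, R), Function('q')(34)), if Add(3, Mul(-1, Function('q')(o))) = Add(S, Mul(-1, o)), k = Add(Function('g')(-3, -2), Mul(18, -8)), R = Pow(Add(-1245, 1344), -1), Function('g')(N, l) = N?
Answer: Rational(-1076848, 99) ≈ -10877.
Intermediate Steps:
R = Rational(1, 99) (R = Pow(99, -1) = Rational(1, 99) ≈ 0.010101)
k = -147 (k = Add(-3, Mul(18, -8)) = Add(-3, -144) = -147)
Function('q')(o) = Add(40, o) (Function('q')(o) = Add(3, Mul(-1, Add(-37, Mul(-1, o)))) = Add(3, Add(37, o)) = Add(40, o))
Mul(Add(k, R), Function('q')(34)) = Mul(Add(-147, Rational(1, 99)), Add(40, 34)) = Mul(Rational(-14552, 99), 74) = Rational(-1076848, 99)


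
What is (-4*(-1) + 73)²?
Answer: 5929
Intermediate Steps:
(-4*(-1) + 73)² = (4 + 73)² = 77² = 5929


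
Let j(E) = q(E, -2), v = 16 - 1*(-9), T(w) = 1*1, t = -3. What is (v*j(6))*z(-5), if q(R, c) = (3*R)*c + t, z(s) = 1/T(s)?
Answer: -975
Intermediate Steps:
T(w) = 1
z(s) = 1 (z(s) = 1/1 = 1)
v = 25 (v = 16 + 9 = 25)
q(R, c) = -3 + 3*R*c (q(R, c) = (3*R)*c - 3 = 3*R*c - 3 = -3 + 3*R*c)
j(E) = -3 - 6*E (j(E) = -3 + 3*E*(-2) = -3 - 6*E)
(v*j(6))*z(-5) = (25*(-3 - 6*6))*1 = (25*(-3 - 36))*1 = (25*(-39))*1 = -975*1 = -975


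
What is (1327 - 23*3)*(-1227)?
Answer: -1543566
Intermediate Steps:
(1327 - 23*3)*(-1227) = (1327 - 69)*(-1227) = 1258*(-1227) = -1543566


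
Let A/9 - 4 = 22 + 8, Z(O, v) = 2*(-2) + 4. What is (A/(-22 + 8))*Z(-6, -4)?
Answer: 0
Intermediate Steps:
Z(O, v) = 0 (Z(O, v) = -4 + 4 = 0)
A = 306 (A = 36 + 9*(22 + 8) = 36 + 9*30 = 36 + 270 = 306)
(A/(-22 + 8))*Z(-6, -4) = (306/(-22 + 8))*0 = (306/(-14))*0 = (306*(-1/14))*0 = -153/7*0 = 0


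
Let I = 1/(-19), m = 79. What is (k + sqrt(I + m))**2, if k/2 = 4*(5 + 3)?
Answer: 79324/19 + 1280*sqrt(285)/19 ≈ 5312.3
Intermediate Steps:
I = -1/19 ≈ -0.052632
k = 64 (k = 2*(4*(5 + 3)) = 2*(4*8) = 2*32 = 64)
(k + sqrt(I + m))**2 = (64 + sqrt(-1/19 + 79))**2 = (64 + sqrt(1500/19))**2 = (64 + 10*sqrt(285)/19)**2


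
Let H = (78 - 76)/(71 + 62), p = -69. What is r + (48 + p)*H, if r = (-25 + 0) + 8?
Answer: -329/19 ≈ -17.316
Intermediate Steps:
r = -17 (r = -25 + 8 = -17)
H = 2/133 ≈ 0.015038
r + (48 + p)*H = -17 + (48 - 69)*(2/133) = -17 - 21*2/133 = -17 - 6/19 = -329/19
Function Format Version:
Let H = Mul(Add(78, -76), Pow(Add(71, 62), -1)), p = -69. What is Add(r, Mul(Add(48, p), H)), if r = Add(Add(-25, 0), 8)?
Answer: Rational(-329, 19) ≈ -17.316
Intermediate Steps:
r = -17 (r = Add(-25, 8) = -17)
H = Rational(2, 133) (H = Mul(2, Pow(133, -1)) = Mul(2, Rational(1, 133)) = Rational(2, 133) ≈ 0.015038)
Add(r, Mul(Add(48, p), H)) = Add(-17, Mul(Add(48, -69), Rational(2, 133))) = Add(-17, Mul(-21, Rational(2, 133))) = Add(-17, Rational(-6, 19)) = Rational(-329, 19)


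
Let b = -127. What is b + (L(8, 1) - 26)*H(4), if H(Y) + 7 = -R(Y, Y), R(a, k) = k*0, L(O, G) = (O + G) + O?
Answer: -64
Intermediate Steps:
L(O, G) = G + 2*O (L(O, G) = (G + O) + O = G + 2*O)
R(a, k) = 0
H(Y) = -7 (H(Y) = -7 - 1*0 = -7 + 0 = -7)
b + (L(8, 1) - 26)*H(4) = -127 + ((1 + 2*8) - 26)*(-7) = -127 + ((1 + 16) - 26)*(-7) = -127 + (17 - 26)*(-7) = -127 - 9*(-7) = -127 + 63 = -64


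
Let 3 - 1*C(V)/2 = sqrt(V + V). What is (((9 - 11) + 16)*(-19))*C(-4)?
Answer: -1596 + 1064*I*sqrt(2) ≈ -1596.0 + 1504.7*I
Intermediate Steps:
C(V) = 6 - 2*sqrt(2)*sqrt(V) (C(V) = 6 - 2*sqrt(V + V) = 6 - 2*sqrt(2)*sqrt(V))
(((9 - 11) + 16)*(-19))*C(-4) = (((9 - 11) + 16)*(-19))*(6 - 2*sqrt(2)*sqrt(-4)) = ((-2 + 16)*(-19))*(6 - 2*sqrt(2)*2*I) = (14*(-19))*(6 - 4*I*sqrt(2)) = -266*(6 - 4*I*sqrt(2)) = -1596 + 1064*I*sqrt(2)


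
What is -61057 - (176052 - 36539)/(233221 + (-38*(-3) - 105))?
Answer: -14240463623/233230 ≈ -61058.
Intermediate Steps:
-61057 - (176052 - 36539)/(233221 + (-38*(-3) - 105)) = -61057 - 139513/(233221 + (114 - 105)) = -61057 - 139513/(233221 + 9) = -61057 - 139513/233230 = -14240463623/233230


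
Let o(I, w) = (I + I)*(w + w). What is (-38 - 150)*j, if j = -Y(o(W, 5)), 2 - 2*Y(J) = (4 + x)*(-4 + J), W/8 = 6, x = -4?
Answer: 188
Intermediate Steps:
W = 48 (W = 8*6 = 48)
o(I, w) = 4*I*w (o(I, w) = (2*I)*(2*w) = 4*I*w)
Y(J) = 1 (Y(J) = 1 - (4 - 4)*(-4 + J)/2 = 1 - 0*(-4 + J) = 1 - ½*0 = 1 + 0 = 1)
j = -1 (j = -1*1 = -1)
(-38 - 150)*j = (-38 - 150)*(-1) = -188*(-1) = 188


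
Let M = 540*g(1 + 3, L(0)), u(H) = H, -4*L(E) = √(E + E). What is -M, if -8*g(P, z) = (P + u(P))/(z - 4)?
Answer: -135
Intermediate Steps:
L(E) = -√2*√E/4 (L(E) = -√(E + E)/4 = -√2*√E/4)
g(P, z) = -P/(4*(-4 + z)) (g(P, z) = -(P + P)/(8*(z - 4)) = -2*P/(8*(-4 + z)) = -P/(4*(-4 + z)))
M = 135 (M = 540*(-(1 + 3)/(-16 + 4*(-√2*√0/4))) = 540*(-1*4/(-16 + 4*(-¼*√2*0))) = 540*(-1*4/(-16 + 4*0)) = 540*(-1*4/(-16 + 0)) = 540*(-1*4/(-16)) = 540*(-1*4*(-1/16)) = 540*(¼) = 135)
-M = -1*135 = -135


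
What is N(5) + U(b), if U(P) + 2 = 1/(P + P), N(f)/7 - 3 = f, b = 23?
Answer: 2485/46 ≈ 54.022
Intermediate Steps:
N(f) = 21 + 7*f
U(P) = -2 + 1/(2*P) (U(P) = -2 + 1/(P + P) = -2 + 1/(2*P))
N(5) + U(b) = (21 + 7*5) + (-2 + (½)/23) = (21 + 35) + (-2 + (½)*(1/23)) = 56 + (-2 + 1/46) = 56 - 91/46 = 2485/46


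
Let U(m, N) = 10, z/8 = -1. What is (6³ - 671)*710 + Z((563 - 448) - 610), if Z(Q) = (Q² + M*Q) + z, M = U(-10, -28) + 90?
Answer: -127533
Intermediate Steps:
z = -8 (z = 8*(-1) = -8)
M = 100 (M = 10 + 90 = 100)
Z(Q) = -8 + Q² + 100*Q (Z(Q) = (Q² + 100*Q) - 8 = -8 + Q² + 100*Q)
(6³ - 671)*710 + Z((563 - 448) - 610) = (6³ - 671)*710 + (-8 + ((563 - 448) - 610)² + 100*((563 - 448) - 610)) = (216 - 671)*710 + (-8 + (115 - 610)² + 100*(115 - 610)) = -455*710 + (-8 + (-495)² + 100*(-495)) = -323050 + (-8 + 245025 - 49500) = -323050 + 195517 = -127533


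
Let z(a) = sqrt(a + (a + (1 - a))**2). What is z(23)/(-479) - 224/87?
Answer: -224/87 - 2*sqrt(6)/479 ≈ -2.5849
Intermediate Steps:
z(a) = sqrt(1 + a) (z(a) = sqrt(a + 1**2) = sqrt(a + 1) = sqrt(1 + a))
z(23)/(-479) - 224/87 = sqrt(1 + 23)/(-479) - 224/87 = sqrt(24)*(-1/479) - 224*1/87 = (2*sqrt(6))*(-1/479) - 224/87 = -2*sqrt(6)/479 - 224/87 = -224/87 - 2*sqrt(6)/479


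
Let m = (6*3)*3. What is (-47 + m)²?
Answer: 49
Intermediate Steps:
m = 54 (m = 18*3 = 54)
(-47 + m)² = (-47 + 54)² = 7² = 49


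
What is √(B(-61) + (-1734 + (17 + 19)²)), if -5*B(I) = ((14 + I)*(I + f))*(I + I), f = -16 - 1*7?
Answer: 3*√266370/5 ≈ 309.67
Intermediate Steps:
f = -23 (f = -16 - 7 = -23)
B(I) = -2*I*(-23 + I)*(14 + I)/5 (B(I) = -(14 + I)*(I - 23)*(I + I)/5 = -(14 + I)*(-23 + I)*2*I/5 = -(-23 + I)*(14 + I)*2*I/5 = -2*I*(-23 + I)*(14 + I)/5)
√(B(-61) + (-1734 + (17 + 19)²)) = √((⅖)*(-61)*(322 - 1*(-61)² + 9*(-61)) + (-1734 + (17 + 19)²)) = √((⅖)*(-61)*(322 - 1*3721 - 549) + (-1734 + 36²)) = √((⅖)*(-61)*(322 - 3721 - 549) + (-1734 + 1296)) = √((⅖)*(-61)*(-3948) - 438) = √(481656/5 - 438) = √(479466/5) = 3*√266370/5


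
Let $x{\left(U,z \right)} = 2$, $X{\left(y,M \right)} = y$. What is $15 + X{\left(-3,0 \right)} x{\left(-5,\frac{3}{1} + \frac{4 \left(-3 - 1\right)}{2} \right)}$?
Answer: $9$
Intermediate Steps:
$15 + X{\left(-3,0 \right)} x{\left(-5,\frac{3}{1} + \frac{4 \left(-3 - 1\right)}{2} \right)} = 15 - 6 = 9$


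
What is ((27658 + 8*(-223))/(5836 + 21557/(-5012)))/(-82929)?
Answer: -18525784/346269743325 ≈ -5.3501e-5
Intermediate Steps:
((27658 + 8*(-223))/(5836 + 21557/(-5012)))/(-82929) = ((27658 - 1784)/(5836 + 21557*(-1/5012)))*(-1/82929) = (25874/(5836 - 21557/5012))*(-1/82929) = (25874/(29228475/5012))*(-1/82929) = (25874*(5012/29228475))*(-1/82929) = (129680488/29228475)*(-1/82929) = -18525784/346269743325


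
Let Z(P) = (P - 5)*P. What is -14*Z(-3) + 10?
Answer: -326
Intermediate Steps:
Z(P) = P*(-5 + P) (Z(P) = (-5 + P)*P = P*(-5 + P))
-14*Z(-3) + 10 = -(-42)*(-5 - 3) + 10 = -(-42)*(-8) + 10 = -14*24 + 10 = -336 + 10 = -326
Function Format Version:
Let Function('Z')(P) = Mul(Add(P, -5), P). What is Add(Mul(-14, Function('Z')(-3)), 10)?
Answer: -326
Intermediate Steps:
Function('Z')(P) = Mul(P, Add(-5, P)) (Function('Z')(P) = Mul(Add(-5, P), P) = Mul(P, Add(-5, P)))
Add(Mul(-14, Function('Z')(-3)), 10) = Add(Mul(-14, Mul(-3, Add(-5, -3))), 10) = Add(Mul(-14, Mul(-3, -8)), 10) = Add(Mul(-14, 24), 10) = Add(-336, 10) = -326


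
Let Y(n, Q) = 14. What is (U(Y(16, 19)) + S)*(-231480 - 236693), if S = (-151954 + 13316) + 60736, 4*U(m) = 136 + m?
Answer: 72908113117/2 ≈ 3.6454e+10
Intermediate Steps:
U(m) = 34 + m/4 (U(m) = (136 + m)/4 = 34 + m/4)
S = -77902 (S = -138638 + 60736 = -77902)
(U(Y(16, 19)) + S)*(-231480 - 236693) = ((34 + (1/4)*14) - 77902)*(-231480 - 236693) = ((34 + 7/2) - 77902)*(-468173) = (75/2 - 77902)*(-468173) = -155729/2*(-468173) = 72908113117/2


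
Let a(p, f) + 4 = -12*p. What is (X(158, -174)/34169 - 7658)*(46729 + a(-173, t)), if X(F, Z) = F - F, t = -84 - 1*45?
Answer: -373718058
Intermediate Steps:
t = -129 (t = -84 - 45 = -129)
a(p, f) = -4 - 12*p
X(F, Z) = 0
(X(158, -174)/34169 - 7658)*(46729 + a(-173, t)) = (0/34169 - 7658)*(46729 + (-4 - 12*(-173))) = (0*(1/34169) - 7658)*(46729 + (-4 + 2076)) = (0 - 7658)*(46729 + 2072) = -7658*48801 = -373718058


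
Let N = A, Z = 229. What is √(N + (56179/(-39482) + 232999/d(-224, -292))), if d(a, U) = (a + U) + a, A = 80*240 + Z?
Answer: 3*√113297828835272615/7304170 ≈ 138.25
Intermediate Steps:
A = 19429 (A = 80*240 + 229 = 19200 + 229 = 19429)
d(a, U) = U + 2*a (d(a, U) = (U + a) + a = U + 2*a)
N = 19429
√(N + (56179/(-39482) + 232999/d(-224, -292))) = √(19429 + (56179/(-39482) + 232999/(-292 + 2*(-224)))) = √(19429 + (56179*(-1/39482) + 232999/(-292 - 448))) = √(19429 + (-56179/39482 + 232999/(-740))) = √(19429 + (-56179/39482 + 232999*(-1/740))) = √(19429 + (-56179/39482 - 232999/740)) = √(19429 - 4620419489/14608340) = √(279205018371/14608340) = 3*√113297828835272615/7304170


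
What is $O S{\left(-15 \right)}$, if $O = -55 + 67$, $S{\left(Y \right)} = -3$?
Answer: $-36$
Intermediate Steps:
$O = 12$
$O S{\left(-15 \right)} = 12 \left(-3\right) = -36$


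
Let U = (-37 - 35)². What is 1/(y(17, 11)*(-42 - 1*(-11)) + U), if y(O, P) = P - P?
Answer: 1/5184 ≈ 0.00019290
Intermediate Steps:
y(O, P) = 0
U = 5184 (U = (-72)² = 5184)
1/(y(17, 11)*(-42 - 1*(-11)) + U) = 1/(0*(-42 - 1*(-11)) + 5184) = 1/(0*(-42 + 11) + 5184) = 1/(0*(-31) + 5184) = 1/(0 + 5184) = 1/5184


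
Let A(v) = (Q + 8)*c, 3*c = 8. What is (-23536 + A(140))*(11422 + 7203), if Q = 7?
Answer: -437613000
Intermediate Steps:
c = 8/3 (c = (1/3)*8 = 8/3 ≈ 2.6667)
A(v) = 40 (A(v) = (7 + 8)*(8/3) = 15*(8/3) = 40)
(-23536 + A(140))*(11422 + 7203) = (-23536 + 40)*(11422 + 7203) = -23496*18625 = -437613000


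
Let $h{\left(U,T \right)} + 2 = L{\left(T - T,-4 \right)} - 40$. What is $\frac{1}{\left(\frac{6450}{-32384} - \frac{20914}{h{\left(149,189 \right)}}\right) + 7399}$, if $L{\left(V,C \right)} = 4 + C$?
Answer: $\frac{340032}{2685148787} \approx 0.00012663$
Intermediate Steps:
$h{\left(U,T \right)} = -42$ ($h{\left(U,T \right)} = -2 + \left(\left(4 - 4\right) - 40\right) = -2 + \left(0 - 40\right) = -2 - 40 = -42$)
$\frac{1}{\left(\frac{6450}{-32384} - \frac{20914}{h{\left(149,189 \right)}}\right) + 7399} = \frac{1}{\left(\frac{6450}{-32384} - \frac{20914}{-42}\right) + 7399} = \frac{1}{\left(6450 \left(- \frac{1}{32384}\right) - - \frac{10457}{21}\right) + 7399} = \frac{1}{\left(- \frac{3225}{16192} + \frac{10457}{21}\right) + 7399} = \frac{1}{\frac{169252019}{340032} + 7399} = \frac{1}{\frac{2685148787}{340032}} = \frac{340032}{2685148787}$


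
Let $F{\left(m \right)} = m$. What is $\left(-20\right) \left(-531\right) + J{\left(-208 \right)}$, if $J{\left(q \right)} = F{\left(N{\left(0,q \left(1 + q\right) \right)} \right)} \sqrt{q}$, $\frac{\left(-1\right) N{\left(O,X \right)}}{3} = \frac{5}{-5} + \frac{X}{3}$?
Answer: $10620 - 172212 i \sqrt{13} \approx 10620.0 - 6.2092 \cdot 10^{5} i$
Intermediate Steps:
$N{\left(O,X \right)} = 3 - X$ ($N{\left(O,X \right)} = - 3 \left(\frac{5}{-5} + \frac{X}{3}\right) = - 3 \left(5 \left(- \frac{1}{5}\right) + X \frac{1}{3}\right) = - 3 \left(-1 + \frac{X}{3}\right) = 3 - X$)
$J{\left(q \right)} = \sqrt{q} \left(3 - q \left(1 + q\right)\right)$ ($J{\left(q \right)} = \left(3 - q \left(1 + q\right)\right) \sqrt{q} = \sqrt{q} \left(3 - q \left(1 + q\right)\right)$)
$\left(-20\right) \left(-531\right) + J{\left(-208 \right)} = \left(-20\right) \left(-531\right) + \sqrt{-208} \left(3 - - 208 \left(1 - 208\right)\right) = 10620 + 4 i \sqrt{13} \left(3 - \left(-208\right) \left(-207\right)\right) = 10620 + 4 i \sqrt{13} \left(3 - 43056\right) = 10620 + 4 i \sqrt{13} \left(-43053\right) = 10620 - 172212 i \sqrt{13}$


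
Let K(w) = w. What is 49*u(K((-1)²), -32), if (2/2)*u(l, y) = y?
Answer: -1568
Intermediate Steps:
u(l, y) = y
49*u(K((-1)²), -32) = 49*(-32) = -1568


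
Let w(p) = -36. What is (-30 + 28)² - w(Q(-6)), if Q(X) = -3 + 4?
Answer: 40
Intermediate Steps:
Q(X) = 1
(-30 + 28)² - w(Q(-6)) = (-30 + 28)² - 1*(-36) = (-2)² + 36 = 4 + 36 = 40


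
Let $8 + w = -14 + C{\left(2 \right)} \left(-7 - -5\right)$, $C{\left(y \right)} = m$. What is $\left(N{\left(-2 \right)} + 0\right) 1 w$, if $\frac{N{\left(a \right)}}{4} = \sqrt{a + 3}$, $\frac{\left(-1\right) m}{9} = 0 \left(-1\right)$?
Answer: $-88$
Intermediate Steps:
$m = 0$ ($m = - 9 \cdot 0 \left(-1\right) = \left(-9\right) 0 = 0$)
$C{\left(y \right)} = 0$
$N{\left(a \right)} = 4 \sqrt{3 + a}$ ($N{\left(a \right)} = 4 \sqrt{a + 3} = 4 \sqrt{3 + a}$)
$w = -22$ ($w = -8 - \left(14 + 0 \left(-7 - -5\right)\right) = -8 - \left(14 + 0 \left(-7 + 5\right)\right) = -8 + \left(-14 + 0 \left(-2\right)\right) = -8 + \left(-14 + 0\right) = -8 - 14 = -22$)
$\left(N{\left(-2 \right)} + 0\right) 1 w = \left(4 \sqrt{3 - 2} + 0\right) 1 \left(-22\right) = \left(4 \sqrt{1} + 0\right) 1 \left(-22\right) = \left(4 \cdot 1 + 0\right) 1 \left(-22\right) = \left(4 + 0\right) 1 \left(-22\right) = 4 \cdot 1 \left(-22\right) = 4 \left(-22\right) = -88$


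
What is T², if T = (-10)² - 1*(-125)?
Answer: 50625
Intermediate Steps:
T = 225 (T = 100 + 125 = 225)
T² = 225² = 50625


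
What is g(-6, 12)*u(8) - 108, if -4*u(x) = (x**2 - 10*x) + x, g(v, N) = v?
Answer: -120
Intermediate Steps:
u(x) = -x**2/4 + 9*x/4 (u(x) = -((x**2 - 10*x) + x)/4 = -(x**2 - 9*x)/4 = -x**2/4 + 9*x/4)
g(-6, 12)*u(8) - 108 = -3*8*(9 - 1*8)/2 - 108 = -3*8*(9 - 8)/2 - 108 = -3*8/2 - 108 = -6*2 - 108 = -12 - 108 = -120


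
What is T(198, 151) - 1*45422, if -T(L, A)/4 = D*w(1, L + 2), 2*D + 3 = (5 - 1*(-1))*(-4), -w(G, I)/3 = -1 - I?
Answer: -12860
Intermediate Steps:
w(G, I) = 3 + 3*I (w(G, I) = -3*(-1 - I) = 3 + 3*I)
D = -27/2 (D = -3/2 + ((5 - 1*(-1))*(-4))/2 = -3/2 + ((5 + 1)*(-4))/2 = -3/2 + (6*(-4))/2 = -3/2 + (½)*(-24) = -3/2 - 12 = -27/2 ≈ -13.500)
T(L, A) = 486 + 162*L (T(L, A) = -(-54)*(3 + 3*(L + 2)) = -(-54)*(3 + 3*(2 + L)) = -(-54)*(3 + (6 + 3*L)) = -(-54)*(9 + 3*L) = -4*(-243/2 - 81*L/2) = 486 + 162*L)
T(198, 151) - 1*45422 = (486 + 162*198) - 1*45422 = (486 + 32076) - 45422 = 32562 - 45422 = -12860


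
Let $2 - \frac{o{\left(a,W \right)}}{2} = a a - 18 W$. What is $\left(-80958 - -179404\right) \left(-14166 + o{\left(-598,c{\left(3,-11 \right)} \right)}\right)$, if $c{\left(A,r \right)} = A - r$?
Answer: $-71753942236$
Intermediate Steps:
$o{\left(a,W \right)} = 4 - 2 a^{2} + 36 W$ ($o{\left(a,W \right)} = 4 - 2 \left(a a - 18 W\right) = 4 - 2 \left(a^{2} - 18 W\right) = 4 + \left(- 2 a^{2} + 36 W\right) = 4 - 2 a^{2} + 36 W$)
$\left(-80958 - -179404\right) \left(-14166 + o{\left(-598,c{\left(3,-11 \right)} \right)}\right) = \left(-80958 - -179404\right) \left(-14166 + \left(4 - 2 \left(-598\right)^{2} + 36 \left(3 - -11\right)\right)\right) = \left(-80958 + \left(-1426 + 180830\right)\right) \left(-14166 + \left(4 - 715208 + 36 \left(3 + 11\right)\right)\right) = \left(-80958 + 179404\right) \left(-14166 + \left(4 - 715208 + 36 \cdot 14\right)\right) = 98446 \left(-14166 + \left(4 - 715208 + 504\right)\right) = 98446 \left(-14166 - 714700\right) = 98446 \left(-728866\right) = -71753942236$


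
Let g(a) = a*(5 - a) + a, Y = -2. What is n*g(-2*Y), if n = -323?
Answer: -2584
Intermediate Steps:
g(a) = a + a*(5 - a)
n*g(-2*Y) = -323*(-2*(-2))*(6 - (-2)*(-2)) = -1292*(6 - 1*4) = -1292*(6 - 4) = -1292*2 = -323*8 = -2584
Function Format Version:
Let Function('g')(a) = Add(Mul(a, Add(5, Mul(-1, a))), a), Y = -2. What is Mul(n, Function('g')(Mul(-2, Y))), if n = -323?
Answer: -2584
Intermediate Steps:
Function('g')(a) = Add(a, Mul(a, Add(5, Mul(-1, a))))
Mul(n, Function('g')(Mul(-2, Y))) = Mul(-323, Mul(Mul(-2, -2), Add(6, Mul(-1, Mul(-2, -2))))) = Mul(-323, Mul(4, Add(6, Mul(-1, 4)))) = Mul(-323, Mul(4, Add(6, -4))) = Mul(-323, Mul(4, 2)) = Mul(-323, 8) = -2584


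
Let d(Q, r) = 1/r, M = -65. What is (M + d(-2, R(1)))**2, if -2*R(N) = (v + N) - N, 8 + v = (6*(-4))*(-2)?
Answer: 1692601/400 ≈ 4231.5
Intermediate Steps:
v = 40 (v = -8 + (6*(-4))*(-2) = -8 - 24*(-2) = -8 + 48 = 40)
R(N) = -20 (R(N) = -((40 + N) - N)/2 = -1/2*40 = -20)
(M + d(-2, R(1)))**2 = (-65 + 1/(-20))**2 = (-65 - 1/20)**2 = (-1301/20)**2 = 1692601/400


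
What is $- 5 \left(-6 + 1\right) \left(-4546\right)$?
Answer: $-113650$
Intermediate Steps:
$- 5 \left(-6 + 1\right) \left(-4546\right) = \left(-5\right) \left(-5\right) \left(-4546\right) = 25 \left(-4546\right) = -113650$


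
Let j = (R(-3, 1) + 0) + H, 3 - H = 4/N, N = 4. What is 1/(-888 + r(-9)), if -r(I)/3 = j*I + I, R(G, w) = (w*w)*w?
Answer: -1/780 ≈ -0.0012821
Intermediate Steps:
H = 2 (H = 3 - 4/4 = 3 - 1*1 = 3 - 1 = 2)
R(G, w) = w³ (R(G, w) = w²*w = w³)
j = 3 (j = (1³ + 0) + 2 = (1 + 0) + 2 = 1 + 2 = 3)
r(I) = -12*I (r(I) = -3*(3*I + I) = -12*I)
1/(-888 + r(-9)) = 1/(-888 - 12*(-9)) = 1/(-888 + 108) = 1/(-780) = -1/780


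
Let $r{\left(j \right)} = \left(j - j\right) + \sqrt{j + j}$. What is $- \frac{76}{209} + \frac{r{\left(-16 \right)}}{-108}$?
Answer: $- \frac{4}{11} - \frac{i \sqrt{2}}{27} \approx -0.36364 - 0.052378 i$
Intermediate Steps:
$r{\left(j \right)} = \sqrt{2} \sqrt{j}$ ($r{\left(j \right)} = 0 + \sqrt{2 j} = 0 + \sqrt{2} \sqrt{j} = \sqrt{2} \sqrt{j}$)
$- \frac{76}{209} + \frac{r{\left(-16 \right)}}{-108} = - \frac{76}{209} + \frac{\sqrt{2} \sqrt{-16}}{-108} = \left(-76\right) \frac{1}{209} + \sqrt{2} \cdot 4 i \left(- \frac{1}{108}\right) = - \frac{4}{11} + 4 i \sqrt{2} \left(- \frac{1}{108}\right) = - \frac{4}{11} - \frac{i \sqrt{2}}{27}$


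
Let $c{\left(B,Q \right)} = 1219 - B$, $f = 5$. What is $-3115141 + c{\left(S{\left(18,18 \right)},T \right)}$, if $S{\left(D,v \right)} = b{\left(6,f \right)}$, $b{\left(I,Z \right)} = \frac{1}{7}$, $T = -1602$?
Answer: $- \frac{21797455}{7} \approx -3.1139 \cdot 10^{6}$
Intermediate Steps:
$b{\left(I,Z \right)} = \frac{1}{7}$
$S{\left(D,v \right)} = \frac{1}{7}$
$-3115141 + c{\left(S{\left(18,18 \right)},T \right)} = -3115141 + \left(1219 - \frac{1}{7}\right) = -3115141 + \frac{8532}{7} = - \frac{21797455}{7}$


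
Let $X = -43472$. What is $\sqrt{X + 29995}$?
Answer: $i \sqrt{13477} \approx 116.09 i$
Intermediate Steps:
$\sqrt{X + 29995} = \sqrt{-43472 + 29995} = \sqrt{-13477} = i \sqrt{13477}$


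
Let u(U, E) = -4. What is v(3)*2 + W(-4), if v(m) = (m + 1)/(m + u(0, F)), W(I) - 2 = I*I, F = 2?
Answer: 10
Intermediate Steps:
W(I) = 2 + I² (W(I) = 2 + I*I = 2 + I²)
v(m) = (1 + m)/(-4 + m) (v(m) = (m + 1)/(m - 4) = (1 + m)/(-4 + m))
v(3)*2 + W(-4) = ((1 + 3)/(-4 + 3))*2 + (2 + (-4)²) = (4/(-1))*2 + (2 + 16) = -1*4*2 + 18 = -4*2 + 18 = -8 + 18 = 10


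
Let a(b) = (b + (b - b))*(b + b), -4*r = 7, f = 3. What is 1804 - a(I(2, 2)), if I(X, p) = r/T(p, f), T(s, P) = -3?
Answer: 129839/72 ≈ 1803.3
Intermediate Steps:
r = -7/4 (r = -1/4*7 = -7/4 ≈ -1.7500)
I(X, p) = 7/12 (I(X, p) = -7/4/(-3) = -7/4*(-1/3) = 7/12)
a(b) = 2*b**2 (a(b) = (b + 0)*(2*b) = b*(2*b) = 2*b**2)
1804 - a(I(2, 2)) = 1804 - 2*(7/12)**2 = 1804 - 2*49/144 = 1804 - 1*49/72 = 1804 - 49/72 = 129839/72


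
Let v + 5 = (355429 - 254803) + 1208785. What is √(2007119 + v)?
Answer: 5*√132661 ≈ 1821.1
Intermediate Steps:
v = 1309406 (v = -5 + ((355429 - 254803) + 1208785) = -5 + (100626 + 1208785) = -5 + 1309411 = 1309406)
√(2007119 + v) = √(2007119 + 1309406) = √3316525 = 5*√132661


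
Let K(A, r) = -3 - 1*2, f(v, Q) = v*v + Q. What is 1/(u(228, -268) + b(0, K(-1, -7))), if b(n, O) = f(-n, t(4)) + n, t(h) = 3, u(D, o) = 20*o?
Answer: -1/5357 ≈ -0.00018667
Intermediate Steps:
f(v, Q) = Q + v² (f(v, Q) = v² + Q = Q + v²)
K(A, r) = -5 (K(A, r) = -3 - 2 = -5)
b(n, O) = 3 + n + n² (b(n, O) = (3 + (-n)²) + n = (3 + n²) + n = 3 + n + n²)
1/(u(228, -268) + b(0, K(-1, -7))) = 1/(20*(-268) + (3 + 0 + 0²)) = 1/(-5360 + (3 + 0 + 0)) = 1/(-5360 + 3) = 1/(-5357) = -1/5357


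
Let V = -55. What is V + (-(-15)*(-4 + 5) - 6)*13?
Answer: 62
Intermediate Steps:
V + (-(-15)*(-4 + 5) - 6)*13 = -55 + (-(-15)*(-4 + 5) - 6)*13 = -55 + (-(-15) - 6)*13 = -55 + (-5*(-3) - 6)*13 = -55 + (15 - 6)*13 = -55 + 9*13 = -55 + 117 = 62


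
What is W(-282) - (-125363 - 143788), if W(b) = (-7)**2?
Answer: 269200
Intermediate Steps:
W(b) = 49
W(-282) - (-125363 - 143788) = 49 - (-125363 - 143788) = 49 - 1*(-269151) = 49 + 269151 = 269200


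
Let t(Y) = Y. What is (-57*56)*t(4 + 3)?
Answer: -22344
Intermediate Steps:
(-57*56)*t(4 + 3) = (-57*56)*(4 + 3) = -3192*7 = -22344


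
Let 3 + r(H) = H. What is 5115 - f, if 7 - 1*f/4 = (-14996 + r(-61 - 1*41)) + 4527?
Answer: -37209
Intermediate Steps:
r(H) = -3 + H
f = 42324 (f = 28 - 4*((-14996 + (-3 + (-61 - 1*41))) + 4527) = 28 - 4*((-14996 + (-3 + (-61 - 41))) + 4527) = 28 - 4*((-14996 + (-3 - 102)) + 4527) = 28 - 4*((-14996 - 105) + 4527) = 28 - 4*(-15101 + 4527) = 28 - 4*(-10574) = 28 + 42296 = 42324)
5115 - f = 5115 - 1*42324 = 5115 - 42324 = -37209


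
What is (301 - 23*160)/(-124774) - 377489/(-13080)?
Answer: 23572504903/816021960 ≈ 28.887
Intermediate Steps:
(301 - 23*160)/(-124774) - 377489/(-13080) = (301 - 3680)*(-1/124774) - 377489*(-1/13080) = -3379*(-1/124774) + 377489/13080 = 3379/124774 + 377489/13080 = 23572504903/816021960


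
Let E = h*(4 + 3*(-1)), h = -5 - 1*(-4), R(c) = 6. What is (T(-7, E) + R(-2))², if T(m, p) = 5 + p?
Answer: 100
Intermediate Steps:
h = -1 (h = -5 + 4 = -1)
E = -1 (E = -(4 + 3*(-1)) = -(4 - 3) = -1*1 = -1)
(T(-7, E) + R(-2))² = ((5 - 1) + 6)² = (4 + 6)² = 10² = 100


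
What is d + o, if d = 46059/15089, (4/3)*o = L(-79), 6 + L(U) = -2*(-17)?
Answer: 362928/15089 ≈ 24.052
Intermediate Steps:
L(U) = 28 (L(U) = -6 - 2*(-17) = -6 + 34 = 28)
o = 21 (o = (¾)*28 = 21)
d = 46059/15089 (d = 46059*(1/15089) = 46059/15089 ≈ 3.0525)
d + o = 46059/15089 + 21 = 362928/15089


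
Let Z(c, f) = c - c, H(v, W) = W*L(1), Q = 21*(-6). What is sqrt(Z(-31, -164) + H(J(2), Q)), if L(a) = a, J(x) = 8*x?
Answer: 3*I*sqrt(14) ≈ 11.225*I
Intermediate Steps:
Q = -126
H(v, W) = W (H(v, W) = W*1 = W)
Z(c, f) = 0
sqrt(Z(-31, -164) + H(J(2), Q)) = sqrt(0 - 126) = sqrt(-126) = 3*I*sqrt(14)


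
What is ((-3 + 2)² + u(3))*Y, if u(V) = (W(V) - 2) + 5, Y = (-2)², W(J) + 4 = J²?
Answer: 36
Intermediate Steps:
W(J) = -4 + J²
Y = 4
u(V) = -1 + V² (u(V) = ((-4 + V²) - 2) + 5 = (-6 + V²) + 5 = -1 + V²)
((-3 + 2)² + u(3))*Y = ((-3 + 2)² + (-1 + 3²))*4 = ((-1)² + (-1 + 9))*4 = (1 + 8)*4 = 9*4 = 36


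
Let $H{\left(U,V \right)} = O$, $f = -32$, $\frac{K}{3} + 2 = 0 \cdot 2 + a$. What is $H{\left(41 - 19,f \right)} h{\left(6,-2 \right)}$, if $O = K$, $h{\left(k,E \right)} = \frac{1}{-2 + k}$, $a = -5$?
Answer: $- \frac{21}{4} \approx -5.25$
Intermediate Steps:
$K = -21$ ($K = -6 + 3 \left(0 \cdot 2 - 5\right) = -6 + 3 \left(0 - 5\right) = -6 + 3 \left(-5\right) = -6 - 15 = -21$)
$O = -21$
$H{\left(U,V \right)} = -21$
$H{\left(41 - 19,f \right)} h{\left(6,-2 \right)} = - \frac{21}{-2 + 6} = - \frac{21}{4}$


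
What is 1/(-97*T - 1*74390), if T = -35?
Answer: -1/70995 ≈ -1.4085e-5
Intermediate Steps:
1/(-97*T - 1*74390) = 1/(-97*(-35) - 1*74390) = 1/(3395 - 74390) = 1/(-70995) = -1/70995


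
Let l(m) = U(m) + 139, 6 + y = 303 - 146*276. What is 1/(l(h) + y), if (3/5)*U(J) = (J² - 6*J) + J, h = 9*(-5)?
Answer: -1/36110 ≈ -2.7693e-5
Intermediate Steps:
h = -45
y = -39999 (y = -6 + (303 - 146*276) = -6 + (303 - 40296) = -6 - 39993 = -39999)
U(J) = -25*J/3 + 5*J²/3 (U(J) = 5*((J² - 6*J) + J)/3 = 5*(J² - 5*J)/3 = -25*J/3 + 5*J²/3)
l(m) = 139 + 5*m*(-5 + m)/3 (l(m) = 5*m*(-5 + m)/3 + 139 = 139 + 5*m*(-5 + m)/3)
1/(l(h) + y) = 1/((139 + (5/3)*(-45)*(-5 - 45)) - 39999) = 1/((139 + (5/3)*(-45)*(-50)) - 39999) = 1/((139 + 3750) - 39999) = 1/(3889 - 39999) = 1/(-36110) = -1/36110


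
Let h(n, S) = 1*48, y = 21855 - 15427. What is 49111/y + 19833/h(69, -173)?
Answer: 10820321/25712 ≈ 420.83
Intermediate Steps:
y = 6428
h(n, S) = 48
49111/y + 19833/h(69, -173) = 49111/6428 + 19833/48 = 49111*(1/6428) + 19833*(1/48) = 49111/6428 + 6611/16 = 10820321/25712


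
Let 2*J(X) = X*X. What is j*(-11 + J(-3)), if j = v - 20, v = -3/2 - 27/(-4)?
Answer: 767/8 ≈ 95.875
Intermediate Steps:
v = 21/4 (v = -3*½ - 27*(-¼) = -3/2 + 27/4 = 21/4 ≈ 5.2500)
J(X) = X²/2 (J(X) = (X*X)/2 = X²/2)
j = -59/4 (j = 21/4 - 20 = -59/4 ≈ -14.750)
j*(-11 + J(-3)) = -59*(-11 + (½)*(-3)²)/4 = -59*(-11 + (½)*9)/4 = -59*(-11 + 9/2)/4 = -59/4*(-13/2) = 767/8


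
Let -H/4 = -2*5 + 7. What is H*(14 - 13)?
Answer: 12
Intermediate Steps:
H = 12 (H = -4*(-2*5 + 7) = -4*(-10 + 7) = -4*(-3) = 12)
H*(14 - 13) = 12*(14 - 13) = 12*1 = 12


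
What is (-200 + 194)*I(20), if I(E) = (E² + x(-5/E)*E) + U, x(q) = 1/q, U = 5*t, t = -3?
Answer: -1830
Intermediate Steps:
U = -15 (U = 5*(-3) = -15)
I(E) = -15 + 4*E²/5 (I(E) = (E² + E/((-5/E))) - 15 = (E² + (-E/5)*E) - 15 = (E² - E²/5) - 15 = 4*E²/5 - 15 = -15 + 4*E²/5)
(-200 + 194)*I(20) = (-200 + 194)*(-15 + (⅘)*20²) = -6*(-15 + (⅘)*400) = -6*(-15 + 320) = -6*305 = -1830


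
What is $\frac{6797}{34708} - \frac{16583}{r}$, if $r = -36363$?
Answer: $\frac{35770525}{54873348} \approx 0.65187$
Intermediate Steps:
$\frac{6797}{34708} - \frac{16583}{r} = \frac{6797}{34708} - \frac{16583}{-36363} = 6797 \cdot \frac{1}{34708} - - \frac{721}{1581} = \frac{6797}{34708} + \frac{721}{1581} = \frac{35770525}{54873348}$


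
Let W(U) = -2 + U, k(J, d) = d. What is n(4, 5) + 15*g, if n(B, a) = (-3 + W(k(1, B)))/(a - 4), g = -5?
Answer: -76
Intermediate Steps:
n(B, a) = (-5 + B)/(-4 + a) (n(B, a) = (-3 + (-2 + B))/(a - 4) = (-5 + B)/(-4 + a))
n(4, 5) + 15*g = (-5 + 4)/(-4 + 5) + 15*(-5) = -1/1 - 75 = 1*(-1) - 75 = -1 - 75 = -76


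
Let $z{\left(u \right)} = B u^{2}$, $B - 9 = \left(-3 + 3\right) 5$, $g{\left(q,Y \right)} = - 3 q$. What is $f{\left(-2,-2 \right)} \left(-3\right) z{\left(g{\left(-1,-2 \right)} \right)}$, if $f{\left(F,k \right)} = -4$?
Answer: $972$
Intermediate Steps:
$B = 9$ ($B = 9 + \left(-3 + 3\right) 5 = 9 + 0 \cdot 5 = 9 + 0 = 9$)
$z{\left(u \right)} = 9 u^{2}$
$f{\left(-2,-2 \right)} \left(-3\right) z{\left(g{\left(-1,-2 \right)} \right)} = \left(-4\right) \left(-3\right) 9 \left(\left(-3\right) \left(-1\right)\right)^{2} = 12 \cdot 9 \cdot 3^{2} = 12 \cdot 9 \cdot 9 = 12 \cdot 81 = 972$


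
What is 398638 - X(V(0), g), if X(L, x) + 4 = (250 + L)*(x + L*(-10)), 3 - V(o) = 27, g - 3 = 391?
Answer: 255358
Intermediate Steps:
g = 394 (g = 3 + 391 = 394)
V(o) = -24 (V(o) = 3 - 1*27 = 3 - 27 = -24)
X(L, x) = -4 + (250 + L)*(x - 10*L) (X(L, x) = -4 + (250 + L)*(x + L*(-10)) = -4 + (250 + L)*(x - 10*L))
398638 - X(V(0), g) = 398638 - (-4 - 2500*(-24) - 10*(-24)**2 + 250*394 - 24*394) = 398638 - (-4 + 60000 - 10*576 + 98500 - 9456) = 398638 - (-4 + 60000 - 5760 + 98500 - 9456) = 398638 - 1*143280 = 398638 - 143280 = 255358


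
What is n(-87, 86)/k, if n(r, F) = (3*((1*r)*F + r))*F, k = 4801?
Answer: -1952802/4801 ≈ -406.75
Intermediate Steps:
n(r, F) = F*(3*r + 3*F*r) (n(r, F) = (3*(r*F + r))*F = (3*(F*r + r))*F = (3*(r + F*r))*F = (3*r + 3*F*r)*F = F*(3*r + 3*F*r))
n(-87, 86)/k = (3*86*(-87)*(1 + 86))/4801 = (3*86*(-87)*87)*(1/4801) = -1952802*1/4801 = -1952802/4801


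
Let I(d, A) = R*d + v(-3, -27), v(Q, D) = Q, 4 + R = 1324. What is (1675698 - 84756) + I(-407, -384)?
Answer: 1053699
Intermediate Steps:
R = 1320 (R = -4 + 1324 = 1320)
I(d, A) = -3 + 1320*d (I(d, A) = 1320*d - 3 = -3 + 1320*d)
(1675698 - 84756) + I(-407, -384) = (1675698 - 84756) + (-3 + 1320*(-407)) = 1590942 + (-3 - 537240) = 1590942 - 537243 = 1053699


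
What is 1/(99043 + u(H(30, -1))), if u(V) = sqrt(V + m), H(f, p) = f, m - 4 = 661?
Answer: 99043/9809515154 - sqrt(695)/9809515154 ≈ 1.0094e-5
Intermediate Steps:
m = 665 (m = 4 + 661 = 665)
u(V) = sqrt(665 + V) (u(V) = sqrt(V + 665) = sqrt(665 + V))
1/(99043 + u(H(30, -1))) = 1/(99043 + sqrt(665 + 30)) = 1/(99043 + sqrt(695))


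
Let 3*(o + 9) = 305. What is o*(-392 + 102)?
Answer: -80620/3 ≈ -26873.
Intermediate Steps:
o = 278/3 (o = -9 + (⅓)*305 = -9 + 305/3 = 278/3 ≈ 92.667)
o*(-392 + 102) = 278*(-392 + 102)/3 = (278/3)*(-290) = -80620/3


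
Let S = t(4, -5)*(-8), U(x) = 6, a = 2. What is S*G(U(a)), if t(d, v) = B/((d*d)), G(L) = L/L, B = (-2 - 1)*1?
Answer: 3/2 ≈ 1.5000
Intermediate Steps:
B = -3 (B = -3*1 = -3)
G(L) = 1
t(d, v) = -3/d**2
S = 3/2 (S = -3/4**2*(-8) = -3*1/16*(-8) = -3/16*(-8) = 3/2 ≈ 1.5000)
S*G(U(a)) = (3/2)*1 = 3/2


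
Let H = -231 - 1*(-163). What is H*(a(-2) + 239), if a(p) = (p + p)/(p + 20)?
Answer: -146132/9 ≈ -16237.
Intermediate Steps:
a(p) = 2*p/(20 + p) (a(p) = (2*p)/(20 + p) = 2*p/(20 + p))
H = -68 (H = -231 + 163 = -68)
H*(a(-2) + 239) = -68*(2*(-2)/(20 - 2) + 239) = -68*(2*(-2)/18 + 239) = -68*(2*(-2)*(1/18) + 239) = -68*(-2/9 + 239) = -68*2149/9 = -146132/9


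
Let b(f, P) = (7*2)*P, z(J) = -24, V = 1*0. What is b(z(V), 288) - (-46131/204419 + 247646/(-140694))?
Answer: 58009778951870/14380263393 ≈ 4034.0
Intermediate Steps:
V = 0
b(f, P) = 14*P
b(z(V), 288) - (-46131/204419 + 247646/(-140694)) = 14*288 - (-46131/204419 + 247646/(-140694)) = 4032 - (-46131*1/204419 + 247646*(-1/140694)) = 4032 - (-46131/204419 - 123823/70347) = 4032 - 1*(-28556951294/14380263393) = 4032 + 28556951294/14380263393 = 58009778951870/14380263393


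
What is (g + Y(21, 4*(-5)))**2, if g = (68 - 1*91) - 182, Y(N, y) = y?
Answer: 50625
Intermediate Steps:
g = -205 (g = (68 - 91) - 182 = -23 - 182 = -205)
(g + Y(21, 4*(-5)))**2 = (-205 + 4*(-5))**2 = (-205 - 20)**2 = (-225)**2 = 50625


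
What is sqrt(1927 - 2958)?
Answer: I*sqrt(1031) ≈ 32.109*I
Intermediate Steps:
sqrt(1927 - 2958) = sqrt(-1031) = I*sqrt(1031)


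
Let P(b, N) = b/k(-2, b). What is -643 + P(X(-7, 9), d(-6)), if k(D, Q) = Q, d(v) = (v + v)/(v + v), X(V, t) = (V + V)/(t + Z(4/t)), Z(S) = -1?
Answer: -642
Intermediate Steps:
X(V, t) = 2*V/(-1 + t) (X(V, t) = (V + V)/(t - 1) = (2*V)/(-1 + t) = 2*V/(-1 + t))
d(v) = 1 (d(v) = (2*v)/((2*v)) = (2*v)*(1/(2*v)) = 1)
P(b, N) = 1 (P(b, N) = b/b = 1)
-643 + P(X(-7, 9), d(-6)) = -643 + 1 = -642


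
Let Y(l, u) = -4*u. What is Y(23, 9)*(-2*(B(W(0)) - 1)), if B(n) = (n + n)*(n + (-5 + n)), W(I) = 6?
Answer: 5976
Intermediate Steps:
B(n) = 2*n*(-5 + 2*n) (B(n) = (2*n)*(-5 + 2*n) = 2*n*(-5 + 2*n))
Y(23, 9)*(-2*(B(W(0)) - 1)) = (-4*9)*(-2*(2*6*(-5 + 2*6) - 1)) = -(-72)*(2*6*(-5 + 12) - 1) = -(-72)*(2*6*7 - 1) = -(-72)*(84 - 1) = -(-72)*83 = -36*(-166) = 5976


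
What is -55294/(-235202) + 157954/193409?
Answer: 23922726977/22745091809 ≈ 1.0518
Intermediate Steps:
-55294/(-235202) + 157954/193409 = -55294*(-1/235202) + 157954*(1/193409) = 27647/117601 + 157954/193409 = 23922726977/22745091809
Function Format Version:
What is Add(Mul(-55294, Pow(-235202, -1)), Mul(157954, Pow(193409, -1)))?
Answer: Rational(23922726977, 22745091809) ≈ 1.0518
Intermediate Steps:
Add(Mul(-55294, Pow(-235202, -1)), Mul(157954, Pow(193409, -1))) = Add(Mul(-55294, Rational(-1, 235202)), Mul(157954, Rational(1, 193409))) = Add(Rational(27647, 117601), Rational(157954, 193409)) = Rational(23922726977, 22745091809)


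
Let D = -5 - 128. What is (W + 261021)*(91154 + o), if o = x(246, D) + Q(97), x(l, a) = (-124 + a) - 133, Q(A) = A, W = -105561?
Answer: 14125251060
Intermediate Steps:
D = -133
x(l, a) = -257 + a
o = -293 (o = (-257 - 133) + 97 = -390 + 97 = -293)
(W + 261021)*(91154 + o) = (-105561 + 261021)*(91154 - 293) = 155460*90861 = 14125251060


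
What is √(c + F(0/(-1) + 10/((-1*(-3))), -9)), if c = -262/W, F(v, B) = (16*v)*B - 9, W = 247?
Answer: I*√29898115/247 ≈ 22.137*I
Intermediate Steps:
F(v, B) = -9 + 16*B*v (F(v, B) = 16*B*v - 9 = -9 + 16*B*v)
c = -262/247 ≈ -1.0607
√(c + F(0/(-1) + 10/((-1*(-3))), -9)) = √(-262/247 + (-9 + 16*(-9)*(0/(-1) + 10/((-1*(-3)))))) = √(-262/247 + (-9 + 16*(-9)*(0*(-1) + 10/3))) = √(-262/247 + (-9 + 16*(-9)*(0 + 10*(⅓)))) = √(-262/247 + (-9 + 16*(-9)*(0 + 10/3))) = √(-262/247 + (-9 + 16*(-9)*(10/3))) = √(-262/247 + (-9 - 480)) = √(-262/247 - 489) = √(-121045/247) = I*√29898115/247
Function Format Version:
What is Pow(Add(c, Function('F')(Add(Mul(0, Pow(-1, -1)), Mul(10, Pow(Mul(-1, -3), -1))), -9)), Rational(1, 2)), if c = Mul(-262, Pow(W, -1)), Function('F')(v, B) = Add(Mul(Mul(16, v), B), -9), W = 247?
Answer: Mul(Rational(1, 247), I, Pow(29898115, Rational(1, 2))) ≈ Mul(22.137, I)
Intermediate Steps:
Function('F')(v, B) = Add(-9, Mul(16, B, v)) (Function('F')(v, B) = Add(Mul(16, B, v), -9) = Add(-9, Mul(16, B, v)))
c = Rational(-262, 247) (c = Mul(-262, Pow(247, -1)) = Mul(-262, Rational(1, 247)) = Rational(-262, 247) ≈ -1.0607)
Pow(Add(c, Function('F')(Add(Mul(0, Pow(-1, -1)), Mul(10, Pow(Mul(-1, -3), -1))), -9)), Rational(1, 2)) = Pow(Add(Rational(-262, 247), Add(-9, Mul(16, -9, Add(Mul(0, Pow(-1, -1)), Mul(10, Pow(Mul(-1, -3), -1)))))), Rational(1, 2)) = Pow(Add(Rational(-262, 247), Add(-9, Mul(16, -9, Add(Mul(0, -1), Mul(10, Pow(3, -1)))))), Rational(1, 2)) = Pow(Add(Rational(-262, 247), Add(-9, Mul(16, -9, Add(0, Mul(10, Rational(1, 3)))))), Rational(1, 2)) = Pow(Add(Rational(-262, 247), Add(-9, Mul(16, -9, Add(0, Rational(10, 3))))), Rational(1, 2)) = Pow(Add(Rational(-262, 247), Add(-9, Mul(16, -9, Rational(10, 3)))), Rational(1, 2)) = Pow(Add(Rational(-262, 247), Add(-9, -480)), Rational(1, 2)) = Pow(Add(Rational(-262, 247), -489), Rational(1, 2)) = Pow(Rational(-121045, 247), Rational(1, 2)) = Mul(Rational(1, 247), I, Pow(29898115, Rational(1, 2)))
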